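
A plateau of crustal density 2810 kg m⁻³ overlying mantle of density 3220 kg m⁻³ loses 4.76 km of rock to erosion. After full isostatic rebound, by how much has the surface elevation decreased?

Rebound u = e ρ_c/ρ_m = 4.76 km × 2810/3220 = 4.154 km.
Net surface drop = e − u = 4.76 km − 4.154 km = e (ρ_m − ρ_c)/ρ_m = 0.606 km.

0.606 km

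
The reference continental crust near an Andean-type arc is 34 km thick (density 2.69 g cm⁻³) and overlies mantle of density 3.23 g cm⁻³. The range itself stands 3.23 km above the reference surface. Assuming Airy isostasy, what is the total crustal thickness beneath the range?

53.3 km

Root depth r = h ρ_c / (ρ_m − ρ_c) = 3.23 km × 2.69 / 0.54 = 16.09 km.
Total thickness = T + h + r = 34 km + 3.23 km + 16.09 km = 53.3 km.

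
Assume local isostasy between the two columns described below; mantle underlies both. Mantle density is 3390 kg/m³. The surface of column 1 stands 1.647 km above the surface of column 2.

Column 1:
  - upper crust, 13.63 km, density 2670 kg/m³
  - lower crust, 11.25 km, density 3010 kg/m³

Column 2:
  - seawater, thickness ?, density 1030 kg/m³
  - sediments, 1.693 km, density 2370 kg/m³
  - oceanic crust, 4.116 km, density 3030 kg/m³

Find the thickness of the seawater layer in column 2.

Take the compensation level at the base of the deeper column (depth z_c below the surface of column 1) and equate Σ ρ_i t_i down to z_c; mantle fills any gap and the z_c terms cancel.
Column 1: 13.63×2670 + 11.25×3010 + (z_c − 24.88)×3390
Column 2: 1.647×0 + x×1030 + 1.693×2370 + 4.116×3030 + (z_c − 1.647 − 5.809 − x)×3390
The z_c×3390 term appears on both sides and cancels. Collect the known terms of each column as K = Σ(ρt)_known − 3390 × (depth of known layers): K_1 = 70254.6 − 3390×24.88 = −14088.6; K_2 = 16483.89 − 3390×(1.647 + 5.809) = −8791.95.
Balance: K_1 = K_2 − x×(3390 − 1030), so x = (K_2 − K_1)/(3390 − 1030) = 5296.65/2360 = 2.24 km.

2.24 km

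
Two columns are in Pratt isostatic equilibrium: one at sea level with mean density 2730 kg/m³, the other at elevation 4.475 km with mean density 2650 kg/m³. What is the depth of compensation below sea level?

ρ_ref D = ρ (D + h) → D (ρ_ref − ρ) = ρ h.
D = ρ h/(ρ_ref − ρ) = 2650 × 4.475 km/(2730 − 2650) = 148 km.

148 km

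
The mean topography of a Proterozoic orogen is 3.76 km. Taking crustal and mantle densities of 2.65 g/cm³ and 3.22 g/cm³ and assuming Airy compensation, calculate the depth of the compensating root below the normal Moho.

In Airy isostatic equilibrium: the weight of the topography is balanced by the buoyancy of the root, ρ_c h = (ρ_m − ρ_c) r.
r = h · ρ_c / (ρ_m − ρ_c) = 3.76 km × 2.65 / (3.22 − 2.65) = 17.5 km.

17.5 km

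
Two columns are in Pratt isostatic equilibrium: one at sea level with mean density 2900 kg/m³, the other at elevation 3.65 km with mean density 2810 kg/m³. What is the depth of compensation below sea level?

114 km

ρ_ref D = ρ (D + h) → D (ρ_ref − ρ) = ρ h.
D = ρ h/(ρ_ref − ρ) = 2810 × 3.65 km/(2900 − 2810) = 114 km.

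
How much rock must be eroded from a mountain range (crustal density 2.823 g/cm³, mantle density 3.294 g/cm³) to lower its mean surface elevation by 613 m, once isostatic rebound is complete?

4290 m

Net drop Δ = e − u = e − e ρ_c/ρ_m = e (ρ_m − ρ_c)/ρ_m.
e = Δ ρ_m/(ρ_m − ρ_c) = 613 m × 3.294/0.471 = 4290 m.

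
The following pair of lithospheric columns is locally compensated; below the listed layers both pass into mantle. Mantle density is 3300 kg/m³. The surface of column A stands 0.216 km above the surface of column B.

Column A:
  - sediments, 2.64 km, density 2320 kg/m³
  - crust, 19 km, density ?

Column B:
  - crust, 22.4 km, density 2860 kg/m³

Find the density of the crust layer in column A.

Take the compensation level at the base of the deeper column (depth z_c below the surface of column A) and equate Σ ρ_i t_i down to z_c; mantle fills any gap and the z_c terms cancel.
Column A: 2.64×2320 + 19×ρ + (z_c − 21.64)×3300
Column B: 0.216×0 + 22.4×2860 + (z_c − 0.216 − 22.4)×3300
The z_c×3300 term appears on both sides and cancels. Collect the known terms of each column as K = Σ(ρt)_known − 3300 × (depth of known layers): K_A = 6124.8 − 3300×21.64 = −65287.2; K_B = 64064 − 3300×(0.216 + 22.4) = −10568.8.
Balance: K_A + 19×ρ = K_B, so ρ = (K_B − K_A)/19 = 54718.4/19 = 2880 kg/m³.

2880 kg/m³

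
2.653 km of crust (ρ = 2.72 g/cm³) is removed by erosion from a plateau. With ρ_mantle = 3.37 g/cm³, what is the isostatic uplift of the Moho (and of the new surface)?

2.14 km

Unloading: uplift u = e ρ_c/ρ_m = 2.653 km × 2.72/3.37 = 2.14 km.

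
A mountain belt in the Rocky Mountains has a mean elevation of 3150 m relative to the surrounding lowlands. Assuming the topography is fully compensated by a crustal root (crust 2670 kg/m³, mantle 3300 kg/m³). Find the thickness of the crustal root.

13400 m

For local isostatic compensation: the weight of the topography is balanced by the buoyancy of the root, ρ_c h = (ρ_m − ρ_c) r.
r = h · ρ_c / (ρ_m − ρ_c) = 3150 m × 2670 / (3300 − 2670) = 13400 m.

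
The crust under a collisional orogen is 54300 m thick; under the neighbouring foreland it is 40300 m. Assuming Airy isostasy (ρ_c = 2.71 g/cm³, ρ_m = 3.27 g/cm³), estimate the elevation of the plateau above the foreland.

2400 m

Excess crust Δ = 54300 m − 40300 m = 14000 m, split between elevation h and root r with h + r = Δ.
Airy balance ρ_c h = (ρ_m − ρ_c) r gives r = h ρ_c/(ρ_m − ρ_c), so h (1 + ρ_c/(ρ_m − ρ_c)) = Δ, i.e. h = Δ (ρ_m − ρ_c)/ρ_m.
h = 14000 m × 0.56/3.27 = 2400 m.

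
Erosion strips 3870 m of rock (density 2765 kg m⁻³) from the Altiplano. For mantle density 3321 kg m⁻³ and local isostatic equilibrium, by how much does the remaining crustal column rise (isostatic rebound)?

3220 m

Unloading: uplift u = e ρ_c/ρ_m = 3870 m × 2765/3321 = 3220 m.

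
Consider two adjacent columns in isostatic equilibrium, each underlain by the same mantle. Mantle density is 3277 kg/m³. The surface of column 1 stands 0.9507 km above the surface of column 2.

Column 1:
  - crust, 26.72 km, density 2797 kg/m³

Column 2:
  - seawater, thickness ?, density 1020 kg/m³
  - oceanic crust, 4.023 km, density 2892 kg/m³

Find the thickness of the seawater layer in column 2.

3.62 km

Take the compensation level at the base of the deeper column (depth z_c below the surface of column 1) and equate Σ ρ_i t_i down to z_c; mantle fills any gap and the z_c terms cancel.
Column 1: 26.72×2797 + (z_c − 26.72)×3277
Column 2: 0.9507×0 + x×1020 + 4.023×2892 + (z_c − 0.9507 − 4.023 − x)×3277
The z_c×3277 term appears on both sides and cancels. Collect the known terms of each column as K = Σ(ρt)_known − 3277 × (depth of known layers): K_1 = 74735.84 − 3277×26.72 = −12825.6; K_2 = 11634.516 − 3277×(0.9507 + 4.023) = −4664.2989.
Balance: K_1 = K_2 − x×(3277 − 1020), so x = (K_2 − K_1)/(3277 − 1020) = 8161.3/2257 = 3.62 km.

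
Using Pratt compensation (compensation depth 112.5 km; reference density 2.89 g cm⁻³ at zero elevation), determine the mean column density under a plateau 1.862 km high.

Pratt balance: ρ_ref D = ρ (D + h).
ρ = ρ_ref D/(D + h) = 2.89 × 112.5 km/(112.5 km + 1.862 km) = 2.84 g cm⁻³.

2.84 g cm⁻³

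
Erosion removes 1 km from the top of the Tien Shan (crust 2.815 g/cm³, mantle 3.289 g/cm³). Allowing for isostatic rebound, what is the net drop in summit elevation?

0.144 km

Rebound u = e ρ_c/ρ_m = 1 km × 2.815/3.289 = 0.8559 km.
Net surface drop = e − u = 1 km − 0.8559 km = e (ρ_m − ρ_c)/ρ_m = 0.144 km.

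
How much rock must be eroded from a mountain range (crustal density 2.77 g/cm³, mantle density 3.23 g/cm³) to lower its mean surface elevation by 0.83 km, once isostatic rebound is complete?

5.83 km

Net drop Δ = e − u = e − e ρ_c/ρ_m = e (ρ_m − ρ_c)/ρ_m.
e = Δ ρ_m/(ρ_m − ρ_c) = 0.83 km × 3.23/0.46 = 5.83 km.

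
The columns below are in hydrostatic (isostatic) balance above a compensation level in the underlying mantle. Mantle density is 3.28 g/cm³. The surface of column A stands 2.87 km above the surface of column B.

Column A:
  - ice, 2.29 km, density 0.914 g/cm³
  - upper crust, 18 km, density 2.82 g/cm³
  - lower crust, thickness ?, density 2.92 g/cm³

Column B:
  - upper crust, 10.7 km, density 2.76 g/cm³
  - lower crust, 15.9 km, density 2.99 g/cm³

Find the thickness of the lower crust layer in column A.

16.4 km

Take the compensation level at the base of the deeper column (depth z_c below the surface of column A) and equate Σ ρ_i t_i down to z_c; mantle fills any gap and the z_c terms cancel.
Column A: 2.29×0.914 + 18×2.82 + x×2.92 + (z_c − 20.29 − x)×3.28
Column B: 2.87×0 + 10.7×2.76 + 15.9×2.99 + (z_c − 2.87 − 26.6)×3.28
The z_c×3.28 term appears on both sides and cancels. Collect the known terms of each column as K = Σ(ρt)_known − 3.28 × (depth of known layers): K_A = 52.85306 − 3.28×20.29 = −13.69814; K_B = 77.073 − 3.28×(2.87 + 26.6) = −19.5886.
Balance: K_A − x×(3.28 − 2.92) = K_B, so x = (K_A − K_B)/(3.28 − 2.92) = 5.89046/0.36 = 16.4 km.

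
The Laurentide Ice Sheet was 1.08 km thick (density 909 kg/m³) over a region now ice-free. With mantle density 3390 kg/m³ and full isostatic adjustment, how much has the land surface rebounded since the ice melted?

0.29 km

Removing the load lets mantle flow back in; uplift u satisfies ρ_ice t = ρ_m u.
u = t ρ_ice/ρ_m = 1.08 km × 909/3390 = 0.29 km.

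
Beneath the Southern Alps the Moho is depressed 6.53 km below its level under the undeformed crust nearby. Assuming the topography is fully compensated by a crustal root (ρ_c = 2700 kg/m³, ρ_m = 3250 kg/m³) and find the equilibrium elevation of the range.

1.33 km

For local isostatic compensation: ρ_c h = (ρ_m − ρ_c) r.
h = r (ρ_m − ρ_c) / ρ_c = 6.53 km × (3250 − 2700) / 2700 = 1.33 km.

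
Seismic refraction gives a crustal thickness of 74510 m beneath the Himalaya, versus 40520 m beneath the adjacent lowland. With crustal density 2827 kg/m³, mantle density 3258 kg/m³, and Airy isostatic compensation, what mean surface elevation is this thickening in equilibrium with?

4500 m

Excess crust Δ = 74510 m − 40520 m = 33990 m, split between elevation h and root r with h + r = Δ.
Airy balance ρ_c h = (ρ_m − ρ_c) r gives r = h ρ_c/(ρ_m − ρ_c), so h (1 + ρ_c/(ρ_m − ρ_c)) = Δ, i.e. h = Δ (ρ_m − ρ_c)/ρ_m.
h = 33990 m × 431/3258 = 4500 m.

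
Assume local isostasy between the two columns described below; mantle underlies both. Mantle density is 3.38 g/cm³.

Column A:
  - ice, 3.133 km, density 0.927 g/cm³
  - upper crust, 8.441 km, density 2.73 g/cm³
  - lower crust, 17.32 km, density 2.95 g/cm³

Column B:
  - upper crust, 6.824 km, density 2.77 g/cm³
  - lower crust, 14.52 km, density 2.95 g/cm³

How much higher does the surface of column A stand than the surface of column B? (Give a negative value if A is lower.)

For any compensation level in the mantle, the mantle terms cancel and isostasy reduces to e = (Σt_A − Σt_B) − (Σ(ρt)_A − Σ(ρt)_B) / ρ_m.
Σt_A = 28.894 km; Σt_B = 21.344 km; Σ(ρt)_A = 77.042221; Σ(ρt)_B = 61.73648 (in km·g/cm³).
e = (28.894 − 21.344) − (77.042221 − 61.73648) / 3.38 = 3.02 km.

3.02 km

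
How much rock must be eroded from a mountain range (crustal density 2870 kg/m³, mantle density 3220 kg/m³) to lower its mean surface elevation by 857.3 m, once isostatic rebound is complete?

Net drop Δ = e − u = e − e ρ_c/ρ_m = e (ρ_m − ρ_c)/ρ_m.
e = Δ ρ_m/(ρ_m − ρ_c) = 857.3 m × 3220/350 = 7890 m.

7890 m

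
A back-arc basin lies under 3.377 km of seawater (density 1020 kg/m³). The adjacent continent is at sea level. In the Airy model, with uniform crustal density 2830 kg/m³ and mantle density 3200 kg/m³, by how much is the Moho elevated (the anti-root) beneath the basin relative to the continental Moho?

Isostatic balance requires: replacing crust with seawater at the top is compensated by replacing crust with mantle at the base: d (ρ_c − ρ_w) = a (ρ_m − ρ_c).
a = d (ρ_c − ρ_w)/(ρ_m − ρ_c) = 3.377 km × 1810/370 = 16.5 km.

16.5 km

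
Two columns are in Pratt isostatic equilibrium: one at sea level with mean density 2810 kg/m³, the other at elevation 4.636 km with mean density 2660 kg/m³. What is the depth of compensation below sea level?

ρ_ref D = ρ (D + h) → D (ρ_ref − ρ) = ρ h.
D = ρ h/(ρ_ref − ρ) = 2660 × 4.636 km/(2810 − 2660) = 82.2 km.

82.2 km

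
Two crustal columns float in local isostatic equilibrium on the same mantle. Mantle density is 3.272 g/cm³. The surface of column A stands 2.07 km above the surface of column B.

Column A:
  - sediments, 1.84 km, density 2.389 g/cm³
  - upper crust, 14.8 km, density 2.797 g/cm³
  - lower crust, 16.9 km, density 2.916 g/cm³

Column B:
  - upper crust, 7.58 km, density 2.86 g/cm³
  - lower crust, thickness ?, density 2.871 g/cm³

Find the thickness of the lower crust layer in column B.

11.9 km

Take the compensation level at the base of the deeper column (depth z_c below the surface of column A) and equate Σ ρ_i t_i down to z_c; mantle fills any gap and the z_c terms cancel.
Column A: 1.84×2.389 + 14.8×2.797 + 16.9×2.916 + (z_c − 33.54)×3.272
Column B: 2.07×0 + 7.58×2.86 + x×2.871 + (z_c − 2.07 − 7.58 − x)×3.272
The z_c×3.272 term appears on both sides and cancels. Collect the known terms of each column as K = Σ(ρt)_known − 3.272 × (depth of known layers): K_A = 95.07176 − 3.272×33.54 = −14.67112; K_B = 21.6788 − 3.272×(2.07 + 7.58) = −9.896.
Balance: K_A = K_B − x×(3.272 − 2.871), so x = (K_B − K_A)/(3.272 − 2.871) = 4.77512/0.401 = 11.9 km.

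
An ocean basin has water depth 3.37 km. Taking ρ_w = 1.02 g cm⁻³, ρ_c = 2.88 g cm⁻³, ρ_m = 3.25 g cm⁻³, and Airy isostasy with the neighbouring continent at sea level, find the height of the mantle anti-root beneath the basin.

16.9 km

In Airy isostatic equilibrium: replacing crust with seawater at the top is compensated by replacing crust with mantle at the base: d (ρ_c − ρ_w) = a (ρ_m − ρ_c).
a = d (ρ_c − ρ_w)/(ρ_m − ρ_c) = 3.37 km × 1.86/0.37 = 16.9 km.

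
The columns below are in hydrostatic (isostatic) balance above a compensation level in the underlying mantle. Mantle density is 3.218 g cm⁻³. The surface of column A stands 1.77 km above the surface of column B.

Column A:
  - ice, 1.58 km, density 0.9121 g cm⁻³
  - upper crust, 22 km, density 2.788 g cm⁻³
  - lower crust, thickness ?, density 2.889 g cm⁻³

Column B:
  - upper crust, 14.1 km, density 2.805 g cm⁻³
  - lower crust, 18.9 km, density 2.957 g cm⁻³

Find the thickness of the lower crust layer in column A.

10.2 km

Take the compensation level at the base of the deeper column (depth z_c below the surface of column A) and equate Σ ρ_i t_i down to z_c; mantle fills any gap and the z_c terms cancel.
Column A: 1.58×0.9121 + 22×2.788 + x×2.889 + (z_c − 23.58 − x)×3.218
Column B: 1.77×0 + 14.1×2.805 + 18.9×2.957 + (z_c − 1.77 − 33)×3.218
The z_c×3.218 term appears on both sides and cancels. Collect the known terms of each column as K = Σ(ρt)_known − 3.218 × (depth of known layers): K_A = 62.777118 − 3.218×23.58 = −13.103322; K_B = 95.4378 − 3.218×(1.77 + 33) = −16.45206.
Balance: K_A − x×(3.218 − 2.889) = K_B, so x = (K_A − K_B)/(3.218 − 2.889) = 3.34874/0.329 = 10.2 km.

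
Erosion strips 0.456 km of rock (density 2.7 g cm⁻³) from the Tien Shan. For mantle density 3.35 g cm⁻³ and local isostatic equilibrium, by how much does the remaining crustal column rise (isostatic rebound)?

Unloading: uplift u = e ρ_c/ρ_m = 0.456 km × 2.7/3.35 = 0.368 km.

0.368 km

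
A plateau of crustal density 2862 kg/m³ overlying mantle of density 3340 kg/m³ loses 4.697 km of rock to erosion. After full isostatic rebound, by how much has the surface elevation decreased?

0.672 km

Rebound u = e ρ_c/ρ_m = 4.697 km × 2862/3340 = 4.025 km.
Net surface drop = e − u = 4.697 km − 4.025 km = e (ρ_m − ρ_c)/ρ_m = 0.672 km.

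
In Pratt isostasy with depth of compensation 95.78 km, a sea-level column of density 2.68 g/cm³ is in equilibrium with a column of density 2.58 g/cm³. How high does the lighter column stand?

3.71 km

ρ_ref D = ρ (D + h) → h = D (ρ_ref − ρ)/ρ.
h = 95.78 km × (2.68 − 2.58)/2.58 = 3.71 km.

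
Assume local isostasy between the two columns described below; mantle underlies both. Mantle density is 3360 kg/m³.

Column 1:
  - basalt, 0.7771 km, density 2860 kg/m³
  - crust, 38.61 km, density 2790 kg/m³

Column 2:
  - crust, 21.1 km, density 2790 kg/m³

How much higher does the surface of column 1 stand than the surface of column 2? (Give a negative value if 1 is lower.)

3.09 km

For any compensation level in the mantle, the mantle terms cancel and isostasy reduces to e = (Σt_1 − Σt_2) − (Σ(ρt)_1 − Σ(ρt)_2) / ρ_m.
Σt_1 = 39.3871 km; Σt_2 = 21.1 km; Σ(ρt)_1 = 109944.406; Σ(ρt)_2 = 58869 (in km·kg/m³).
e = (39.3871 − 21.1) − (109944.406 − 58869) / 3360 = 3.09 km.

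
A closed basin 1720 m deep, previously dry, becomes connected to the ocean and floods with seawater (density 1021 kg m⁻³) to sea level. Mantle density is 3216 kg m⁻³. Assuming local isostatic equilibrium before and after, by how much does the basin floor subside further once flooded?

After flooding the water column is d + s deep. Its weight must equal the weight of mantle displaced by the extra subsidence s: (d + s) ρ_w = s ρ_m.
s = d ρ_w / (ρ_m − ρ_w) = 1720 m × 1021/(3216 − 1021) = 800 m.

800 m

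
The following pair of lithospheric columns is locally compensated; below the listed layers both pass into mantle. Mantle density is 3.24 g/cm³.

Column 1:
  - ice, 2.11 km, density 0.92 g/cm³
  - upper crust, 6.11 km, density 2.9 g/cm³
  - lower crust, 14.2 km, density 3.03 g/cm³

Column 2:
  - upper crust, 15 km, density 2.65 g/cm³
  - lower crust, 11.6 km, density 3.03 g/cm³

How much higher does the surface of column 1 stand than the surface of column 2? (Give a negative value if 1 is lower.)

−0.411 km

For any compensation level in the mantle, the mantle terms cancel and isostasy reduces to e = (Σt_1 − Σt_2) − (Σ(ρt)_1 − Σ(ρt)_2) / ρ_m.
Σt_1 = 22.42 km; Σt_2 = 26.6 km; Σ(ρt)_1 = 62.6862; Σ(ρt)_2 = 74.898 (in km·g/cm³).
e = (22.42 − 26.6) − (62.6862 − 74.898) / 3.24 = −0.411 km.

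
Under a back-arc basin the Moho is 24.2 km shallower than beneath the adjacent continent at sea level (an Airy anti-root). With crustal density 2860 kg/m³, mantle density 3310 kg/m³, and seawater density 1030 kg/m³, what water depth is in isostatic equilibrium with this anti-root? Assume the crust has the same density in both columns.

Replacing a thickness d of crust by seawater at the top must be balanced by replacing crust with mantle at the base: d (ρ_c − ρ_w) = a (ρ_m − ρ_c).
d = a (ρ_m − ρ_c)/(ρ_c − ρ_w) = 24.2 km × 450/1830 = 5.95 km.

5.95 km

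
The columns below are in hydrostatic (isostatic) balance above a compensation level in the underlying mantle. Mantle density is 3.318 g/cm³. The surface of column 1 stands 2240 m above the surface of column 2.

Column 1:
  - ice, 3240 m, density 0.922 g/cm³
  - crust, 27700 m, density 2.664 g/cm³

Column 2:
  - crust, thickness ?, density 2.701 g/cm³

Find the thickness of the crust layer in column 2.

29900 m

Take the compensation level at the base of the deeper column (depth z_c below the surface of column 1) and equate Σ ρ_i t_i down to z_c; mantle fills any gap and the z_c terms cancel.
Column 1: 3240×0.922 + 27700×2.664 + (z_c − 30940)×3.318
Column 2: 2240×0 + x×2.701 + (z_c − 2240 − 0 − x)×3.318
The z_c×3.318 term appears on both sides and cancels. Collect the known terms of each column as K = Σ(ρt)_known − 3.318 × (depth of known layers): K_1 = 76780.08 − 3.318×30940 = −25878.84; K_2 = 0 − 3.318×(2240 + 0) = −7432.32.
Balance: K_1 = K_2 − x×(3.318 − 2.701), so x = (K_2 − K_1)/(3.318 − 2.701) = 18446.5/0.617 = 29900 m.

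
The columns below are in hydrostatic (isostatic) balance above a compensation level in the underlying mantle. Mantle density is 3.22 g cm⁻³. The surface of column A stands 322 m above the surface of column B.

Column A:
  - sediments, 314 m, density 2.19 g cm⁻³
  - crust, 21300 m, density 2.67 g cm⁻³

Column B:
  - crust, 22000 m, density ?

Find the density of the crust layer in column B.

2.72 g cm⁻³

Take the compensation level at the base of the deeper column (depth z_c below the surface of column A) and equate Σ ρ_i t_i down to z_c; mantle fills any gap and the z_c terms cancel.
Column A: 314×2.19 + 21300×2.67 + (z_c − 21614)×3.22
Column B: 322×0 + 22000×ρ + (z_c − 322 − 22000)×3.22
The z_c×3.22 term appears on both sides and cancels. Collect the known terms of each column as K = Σ(ρt)_known − 3.22 × (depth of known layers): K_A = 57558.66 − 3.22×21614 = −12038.42; K_B = 0 − 3.22×(322 + 22000) = −71876.84.
Balance: K_A = K_B + 22000×ρ, so ρ = (K_A − K_B)/22000 = 59838.4/22000 = 2.72 g cm⁻³.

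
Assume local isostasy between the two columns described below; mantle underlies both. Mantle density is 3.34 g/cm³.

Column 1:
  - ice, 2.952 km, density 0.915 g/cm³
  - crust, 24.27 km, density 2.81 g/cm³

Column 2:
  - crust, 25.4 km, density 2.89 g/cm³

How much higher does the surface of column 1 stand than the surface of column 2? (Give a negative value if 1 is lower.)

For any compensation level in the mantle, the mantle terms cancel and isostasy reduces to e = (Σt_1 − Σt_2) − (Σ(ρt)_1 − Σ(ρt)_2) / ρ_m.
Σt_1 = 27.222 km; Σt_2 = 25.4 km; Σ(ρt)_1 = 70.89978; Σ(ρt)_2 = 73.406 (in km·g/cm³).
e = (27.222 − 25.4) − (70.89978 − 73.406) / 3.34 = 2.57 km.

2.57 km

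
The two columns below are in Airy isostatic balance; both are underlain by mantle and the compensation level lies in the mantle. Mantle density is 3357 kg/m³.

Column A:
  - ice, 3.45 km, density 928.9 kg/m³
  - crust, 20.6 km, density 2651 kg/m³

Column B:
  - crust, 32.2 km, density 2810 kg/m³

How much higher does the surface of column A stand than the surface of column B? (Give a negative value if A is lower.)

1.58 km

For any compensation level in the mantle, the mantle terms cancel and isostasy reduces to e = (Σt_A − Σt_B) − (Σ(ρt)_A − Σ(ρt)_B) / ρ_m.
Σt_A = 24.05 km; Σt_B = 32.2 km; Σ(ρt)_A = 57815.305; Σ(ρt)_B = 90482 (in km·kg/m³).
e = (24.05 − 32.2) − (57815.305 − 90482) / 3357 = 1.58 km.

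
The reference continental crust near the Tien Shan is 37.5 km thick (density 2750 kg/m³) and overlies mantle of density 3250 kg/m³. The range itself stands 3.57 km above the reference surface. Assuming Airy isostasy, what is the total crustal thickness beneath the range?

Root depth r = h ρ_c / (ρ_m − ρ_c) = 3.57 km × 2750 / 500 = 19.64 km.
Total thickness = T + h + r = 37.5 km + 3.57 km + 19.64 km = 60.7 km.

60.7 km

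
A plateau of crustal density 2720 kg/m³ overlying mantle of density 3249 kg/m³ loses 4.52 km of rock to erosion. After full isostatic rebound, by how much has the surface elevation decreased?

0.736 km

Rebound u = e ρ_c/ρ_m = 4.52 km × 2720/3249 = 3.784 km.
Net surface drop = e − u = 4.52 km − 3.784 km = e (ρ_m − ρ_c)/ρ_m = 0.736 km.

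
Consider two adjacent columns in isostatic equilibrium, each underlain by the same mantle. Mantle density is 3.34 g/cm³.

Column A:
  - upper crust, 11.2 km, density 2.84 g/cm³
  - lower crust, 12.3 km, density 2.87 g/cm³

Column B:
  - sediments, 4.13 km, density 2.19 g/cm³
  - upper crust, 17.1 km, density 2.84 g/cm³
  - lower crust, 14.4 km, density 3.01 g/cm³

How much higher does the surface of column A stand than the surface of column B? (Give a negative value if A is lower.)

−2 km

For any compensation level in the mantle, the mantle terms cancel and isostasy reduces to e = (Σt_A − Σt_B) − (Σ(ρt)_A − Σ(ρt)_B) / ρ_m.
Σt_A = 23.5 km; Σt_B = 35.63 km; Σ(ρt)_A = 67.109; Σ(ρt)_B = 100.9527 (in km·g/cm³).
e = (23.5 − 35.63) − (67.109 − 100.9527) / 3.34 = −2 km.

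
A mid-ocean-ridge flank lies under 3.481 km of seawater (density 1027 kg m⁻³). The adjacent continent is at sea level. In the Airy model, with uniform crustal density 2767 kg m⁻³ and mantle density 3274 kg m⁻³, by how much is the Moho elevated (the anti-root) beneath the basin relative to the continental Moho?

Equating mass per unit area of the two columns: replacing crust with seawater at the top is compensated by replacing crust with mantle at the base: d (ρ_c − ρ_w) = a (ρ_m − ρ_c).
a = d (ρ_c − ρ_w)/(ρ_m − ρ_c) = 3.481 km × 1740/507 = 11.9 km.

11.9 km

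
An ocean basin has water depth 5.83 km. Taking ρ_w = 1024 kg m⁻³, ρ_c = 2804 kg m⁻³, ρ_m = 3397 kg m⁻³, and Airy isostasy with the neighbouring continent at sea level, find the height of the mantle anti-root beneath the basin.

Balancing pressure at the compensation depth: replacing crust with seawater at the top is compensated by replacing crust with mantle at the base: d (ρ_c − ρ_w) = a (ρ_m − ρ_c).
a = d (ρ_c − ρ_w)/(ρ_m − ρ_c) = 5.83 km × 1780/593 = 17.5 km.

17.5 km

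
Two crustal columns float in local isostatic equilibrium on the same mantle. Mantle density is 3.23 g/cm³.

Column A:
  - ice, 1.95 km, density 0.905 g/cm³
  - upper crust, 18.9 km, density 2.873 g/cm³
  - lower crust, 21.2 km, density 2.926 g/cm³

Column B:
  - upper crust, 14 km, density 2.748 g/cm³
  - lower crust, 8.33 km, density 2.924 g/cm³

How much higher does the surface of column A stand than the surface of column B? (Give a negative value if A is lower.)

2.61 km

For any compensation level in the mantle, the mantle terms cancel and isostasy reduces to e = (Σt_A − Σt_B) − (Σ(ρt)_A − Σ(ρt)_B) / ρ_m.
Σt_A = 42.05 km; Σt_B = 22.33 km; Σ(ρt)_A = 118.09565; Σ(ρt)_B = 62.82892 (in km·g/cm³).
e = (42.05 − 22.33) − (118.09565 − 62.82892) / 3.23 = 2.61 km.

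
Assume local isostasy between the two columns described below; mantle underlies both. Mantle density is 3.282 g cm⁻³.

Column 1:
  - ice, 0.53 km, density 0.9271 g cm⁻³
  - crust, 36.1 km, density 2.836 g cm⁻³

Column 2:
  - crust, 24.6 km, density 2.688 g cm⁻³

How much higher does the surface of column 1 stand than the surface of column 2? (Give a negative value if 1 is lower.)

0.834 km

For any compensation level in the mantle, the mantle terms cancel and isostasy reduces to e = (Σt_1 − Σt_2) − (Σ(ρt)_1 − Σ(ρt)_2) / ρ_m.
Σt_1 = 36.63 km; Σt_2 = 24.6 km; Σ(ρt)_1 = 102.870963; Σ(ρt)_2 = 66.1248 (in km·g cm⁻³).
e = (36.63 − 24.6) − (102.870963 − 66.1248) / 3.282 = 0.834 km.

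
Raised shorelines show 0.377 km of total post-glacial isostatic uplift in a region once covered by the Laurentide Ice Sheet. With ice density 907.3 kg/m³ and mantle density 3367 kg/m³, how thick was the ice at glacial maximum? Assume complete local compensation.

u = t ρ_ice/ρ_m → t = u ρ_m/ρ_ice = 0.377 km × 3367/907.3 = 1.4 km.

1.4 km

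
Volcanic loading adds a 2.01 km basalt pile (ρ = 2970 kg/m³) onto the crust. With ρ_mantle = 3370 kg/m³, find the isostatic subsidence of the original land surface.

1.77 km

Subaerial loading: s = t ρ_load / ρ_m.
s = 2.01 km × 2970/3370 = 1.77 km.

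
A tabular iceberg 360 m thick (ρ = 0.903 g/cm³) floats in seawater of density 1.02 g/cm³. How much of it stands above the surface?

41.3 m

Floating equilibrium: submerged depth d = t ρ_obj/ρ_fluid = 360 m × 0.903/1.02 = 318.7 m.
Freeboard = t − d = 360 m − 318.7 m = 41.3 m.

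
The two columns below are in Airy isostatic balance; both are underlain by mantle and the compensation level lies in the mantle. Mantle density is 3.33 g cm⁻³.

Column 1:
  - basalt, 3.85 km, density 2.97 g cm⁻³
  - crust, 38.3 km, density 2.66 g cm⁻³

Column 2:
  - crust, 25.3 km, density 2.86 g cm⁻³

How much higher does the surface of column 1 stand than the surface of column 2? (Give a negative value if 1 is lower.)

4.55 km

For any compensation level in the mantle, the mantle terms cancel and isostasy reduces to e = (Σt_1 − Σt_2) − (Σ(ρt)_1 − Σ(ρt)_2) / ρ_m.
Σt_1 = 42.15 km; Σt_2 = 25.3 km; Σ(ρt)_1 = 113.3125; Σ(ρt)_2 = 72.358 (in km·g cm⁻³).
e = (42.15 − 25.3) − (113.3125 − 72.358) / 3.33 = 4.55 km.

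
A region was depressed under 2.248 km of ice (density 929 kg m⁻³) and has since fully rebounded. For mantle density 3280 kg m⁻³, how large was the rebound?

Removing the load lets mantle flow back in; uplift u satisfies ρ_ice t = ρ_m u.
u = t ρ_ice/ρ_m = 2.248 km × 929/3280 = 0.637 km.

0.637 km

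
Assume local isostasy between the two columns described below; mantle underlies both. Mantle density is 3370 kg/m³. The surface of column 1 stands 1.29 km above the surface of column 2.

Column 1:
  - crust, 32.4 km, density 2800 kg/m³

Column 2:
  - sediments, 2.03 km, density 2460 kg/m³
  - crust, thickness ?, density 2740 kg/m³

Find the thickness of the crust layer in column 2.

19.5 km

Take the compensation level at the base of the deeper column (depth z_c below the surface of column 1) and equate Σ ρ_i t_i down to z_c; mantle fills any gap and the z_c terms cancel.
Column 1: 32.4×2800 + (z_c − 32.4)×3370
Column 2: 1.29×0 + 2.03×2460 + x×2740 + (z_c − 1.29 − 2.03 − x)×3370
The z_c×3370 term appears on both sides and cancels. Collect the known terms of each column as K = Σ(ρt)_known − 3370 × (depth of known layers): K_1 = 90720 − 3370×32.4 = −18468; K_2 = 4993.8 − 3370×(1.29 + 2.03) = −6194.6.
Balance: K_1 = K_2 − x×(3370 − 2740), so x = (K_2 − K_1)/(3370 − 2740) = 12273.4/630 = 19.5 km.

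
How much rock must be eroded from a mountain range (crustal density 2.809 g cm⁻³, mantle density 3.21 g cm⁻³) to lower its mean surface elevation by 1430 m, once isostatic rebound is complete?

11400 m

Net drop Δ = e − u = e − e ρ_c/ρ_m = e (ρ_m − ρ_c)/ρ_m.
e = Δ ρ_m/(ρ_m − ρ_c) = 1430 m × 3.21/0.401 = 11400 m.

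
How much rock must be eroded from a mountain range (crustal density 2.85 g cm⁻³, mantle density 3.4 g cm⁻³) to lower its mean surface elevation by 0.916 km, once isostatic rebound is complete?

Net drop Δ = e − u = e − e ρ_c/ρ_m = e (ρ_m − ρ_c)/ρ_m.
e = Δ ρ_m/(ρ_m − ρ_c) = 0.916 km × 3.4/0.55 = 5.66 km.

5.66 km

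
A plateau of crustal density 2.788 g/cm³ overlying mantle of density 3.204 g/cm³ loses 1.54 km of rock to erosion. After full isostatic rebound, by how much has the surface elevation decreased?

Rebound u = e ρ_c/ρ_m = 1.54 km × 2.788/3.204 = 1.34 km.
Net surface drop = e − u = 1.54 km − 1.34 km = e (ρ_m − ρ_c)/ρ_m = 0.2 km.

0.2 km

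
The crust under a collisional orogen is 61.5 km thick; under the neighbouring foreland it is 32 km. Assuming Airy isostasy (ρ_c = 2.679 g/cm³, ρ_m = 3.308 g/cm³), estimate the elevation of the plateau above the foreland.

Excess crust Δ = 61.5 km − 32 km = 29.5 km, split between elevation h and root r with h + r = Δ.
Airy balance ρ_c h = (ρ_m − ρ_c) r gives r = h ρ_c/(ρ_m − ρ_c), so h (1 + ρ_c/(ρ_m − ρ_c)) = Δ, i.e. h = Δ (ρ_m − ρ_c)/ρ_m.
h = 29.5 km × 0.629/3.308 = 5.61 km.

5.61 km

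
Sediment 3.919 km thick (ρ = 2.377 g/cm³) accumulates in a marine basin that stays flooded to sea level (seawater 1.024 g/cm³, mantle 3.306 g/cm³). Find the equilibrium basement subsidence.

Submarine loading: the sediment displaces seawater, and the subsidence is in turn flooded, so s (ρ_m − ρ_w) = t (ρ_sed − ρ_w).
s = 3.919 km × (2.377 − 1.024) / (3.306 − 1.024) = 2.32 km.

2.32 km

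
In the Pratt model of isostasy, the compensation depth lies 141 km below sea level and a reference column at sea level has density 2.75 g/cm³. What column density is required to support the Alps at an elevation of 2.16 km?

2.71 g/cm³

Pratt balance: ρ_ref D = ρ (D + h).
ρ = ρ_ref D/(D + h) = 2.75 × 141 km/(141 km + 2.16 km) = 2.71 g/cm³.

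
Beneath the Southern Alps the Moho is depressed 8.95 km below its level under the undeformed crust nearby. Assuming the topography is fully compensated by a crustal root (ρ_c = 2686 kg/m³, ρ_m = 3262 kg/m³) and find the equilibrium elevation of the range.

Balancing pressure at the compensation depth: ρ_c h = (ρ_m − ρ_c) r.
h = r (ρ_m − ρ_c) / ρ_c = 8.95 km × (3262 − 2686) / 2686 = 1.92 km.

1.92 km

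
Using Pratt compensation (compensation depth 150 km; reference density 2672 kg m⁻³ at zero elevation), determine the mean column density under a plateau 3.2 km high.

2620 kg m⁻³

Pratt balance: ρ_ref D = ρ (D + h).
ρ = ρ_ref D/(D + h) = 2672 × 150 km/(150 km + 3.2 km) = 2620 kg m⁻³.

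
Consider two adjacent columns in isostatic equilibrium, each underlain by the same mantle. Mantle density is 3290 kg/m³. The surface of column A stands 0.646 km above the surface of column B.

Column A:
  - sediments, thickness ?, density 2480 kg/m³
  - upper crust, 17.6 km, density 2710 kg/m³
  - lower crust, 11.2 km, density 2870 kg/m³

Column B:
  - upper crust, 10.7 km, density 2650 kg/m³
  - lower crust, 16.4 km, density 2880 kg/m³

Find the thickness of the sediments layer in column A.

0.97 km

Take the compensation level at the base of the deeper column (depth z_c below the surface of column A) and equate Σ ρ_i t_i down to z_c; mantle fills any gap and the z_c terms cancel.
Column A: x×2480 + 17.6×2710 + 11.2×2870 + (z_c − 28.8 − x)×3290
Column B: 0.646×0 + 10.7×2650 + 16.4×2880 + (z_c − 0.646 − 27.1)×3290
The z_c×3290 term appears on both sides and cancels. Collect the known terms of each column as K = Σ(ρt)_known − 3290 × (depth of known layers): K_A = 79840 − 3290×28.8 = −14912; K_B = 75587 − 3290×(0.646 + 27.1) = −15697.34.
Balance: K_A − x×(3290 − 2480) = K_B, so x = (K_A − K_B)/(3290 − 2480) = 785.34/810 = 0.97 km.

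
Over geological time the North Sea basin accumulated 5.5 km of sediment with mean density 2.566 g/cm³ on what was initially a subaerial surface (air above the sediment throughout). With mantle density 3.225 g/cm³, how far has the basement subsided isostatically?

Subaerial load: s = t ρ_sed / ρ_m = 5.5 km × 2.566/3.225 = 4.38 km.

4.38 km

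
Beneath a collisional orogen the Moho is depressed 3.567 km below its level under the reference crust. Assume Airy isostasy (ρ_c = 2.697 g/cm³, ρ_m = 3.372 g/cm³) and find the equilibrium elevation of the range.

0.893 km

Equating mass per unit area of the two columns: ρ_c h = (ρ_m − ρ_c) r.
h = r (ρ_m − ρ_c) / ρ_c = 3.567 km × (3.372 − 2.697) / 2.697 = 0.893 km.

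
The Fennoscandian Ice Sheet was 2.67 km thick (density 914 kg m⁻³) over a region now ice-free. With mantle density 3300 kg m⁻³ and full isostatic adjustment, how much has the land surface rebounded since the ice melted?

0.74 km

Removing the load lets mantle flow back in; uplift u satisfies ρ_ice t = ρ_m u.
u = t ρ_ice/ρ_m = 2.67 km × 914/3300 = 0.74 km.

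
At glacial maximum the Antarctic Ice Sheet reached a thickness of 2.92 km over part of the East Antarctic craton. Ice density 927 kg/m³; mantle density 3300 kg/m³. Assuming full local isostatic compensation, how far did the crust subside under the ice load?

Isostatic balance requires: the ice load ρ_ice t is balanced by mantle displaced below, ρ_m s.
s = t ρ_ice / ρ_m = 2.92 km × 927/3300 = 0.82 km.

0.82 km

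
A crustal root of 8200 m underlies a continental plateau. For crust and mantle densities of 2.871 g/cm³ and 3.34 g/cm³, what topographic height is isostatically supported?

1340 m

Isostatic balance requires: ρ_c h = (ρ_m − ρ_c) r.
h = r (ρ_m − ρ_c) / ρ_c = 8200 m × (3.34 − 2.871) / 2.871 = 1340 m.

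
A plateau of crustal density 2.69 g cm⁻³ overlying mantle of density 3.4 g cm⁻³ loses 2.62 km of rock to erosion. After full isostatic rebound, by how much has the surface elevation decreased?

Rebound u = e ρ_c/ρ_m = 2.62 km × 2.69/3.4 = 2.073 km.
Net surface drop = e − u = 2.62 km − 2.073 km = e (ρ_m − ρ_c)/ρ_m = 0.547 km.

0.547 km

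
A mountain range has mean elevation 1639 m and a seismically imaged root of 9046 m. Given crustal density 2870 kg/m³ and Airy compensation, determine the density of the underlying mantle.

3390 kg/m³

Airy balance: ρ_c h = (ρ_m − ρ_c) r → ρ_m = ρ_c (1 + h/r).
ρ_m = 2870 × (1 + 1639 m/9046 m) = 3390 kg/m³.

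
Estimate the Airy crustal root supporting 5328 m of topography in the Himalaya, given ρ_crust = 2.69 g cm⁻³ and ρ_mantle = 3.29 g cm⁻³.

23900 m

Isostatic balance requires: the weight of the topography is balanced by the buoyancy of the root, ρ_c h = (ρ_m − ρ_c) r.
r = h · ρ_c / (ρ_m − ρ_c) = 5328 m × 2.69 / (3.29 − 2.69) = 23900 m.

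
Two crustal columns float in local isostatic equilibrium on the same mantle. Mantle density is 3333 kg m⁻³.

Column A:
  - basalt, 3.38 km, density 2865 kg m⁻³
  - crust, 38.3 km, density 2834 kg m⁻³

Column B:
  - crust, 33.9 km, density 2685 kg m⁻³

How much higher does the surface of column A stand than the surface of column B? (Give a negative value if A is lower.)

For any compensation level in the mantle, the mantle terms cancel and isostasy reduces to e = (Σt_A − Σt_B) − (Σ(ρt)_A − Σ(ρt)_B) / ρ_m.
Σt_A = 41.68 km; Σt_B = 33.9 km; Σ(ρt)_A = 118225.9; Σ(ρt)_B = 91021.5 (in km·kg m⁻³).
e = (41.68 − 33.9) − (118225.9 − 91021.5) / 3333 = −0.382 km.

−0.382 km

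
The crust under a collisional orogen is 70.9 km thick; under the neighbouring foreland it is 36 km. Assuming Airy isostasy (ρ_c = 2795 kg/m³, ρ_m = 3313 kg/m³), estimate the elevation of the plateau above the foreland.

Excess crust Δ = 70.9 km − 36 km = 34.9 km, split between elevation h and root r with h + r = Δ.
Airy balance ρ_c h = (ρ_m − ρ_c) r gives r = h ρ_c/(ρ_m − ρ_c), so h (1 + ρ_c/(ρ_m − ρ_c)) = Δ, i.e. h = Δ (ρ_m − ρ_c)/ρ_m.
h = 34.9 km × 518/3313 = 5.46 km.

5.46 km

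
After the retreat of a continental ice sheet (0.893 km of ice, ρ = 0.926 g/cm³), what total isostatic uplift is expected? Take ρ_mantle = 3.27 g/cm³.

0.253 km

Removing the load lets mantle flow back in; uplift u satisfies ρ_ice t = ρ_m u.
u = t ρ_ice/ρ_m = 0.893 km × 0.926/3.27 = 0.253 km.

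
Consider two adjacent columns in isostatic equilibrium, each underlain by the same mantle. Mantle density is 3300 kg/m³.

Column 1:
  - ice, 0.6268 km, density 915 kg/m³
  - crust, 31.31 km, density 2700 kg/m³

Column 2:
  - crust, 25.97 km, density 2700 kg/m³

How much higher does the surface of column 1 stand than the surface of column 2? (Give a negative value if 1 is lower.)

For any compensation level in the mantle, the mantle terms cancel and isostasy reduces to e = (Σt_1 − Σt_2) − (Σ(ρt)_1 − Σ(ρt)_2) / ρ_m.
Σt_1 = 31.9368 km; Σt_2 = 25.97 km; Σ(ρt)_1 = 85110.522; Σ(ρt)_2 = 70119 (in km·kg/m³).
e = (31.9368 − 25.97) − (85110.522 − 70119) / 3300 = 1.42 km.

1.42 km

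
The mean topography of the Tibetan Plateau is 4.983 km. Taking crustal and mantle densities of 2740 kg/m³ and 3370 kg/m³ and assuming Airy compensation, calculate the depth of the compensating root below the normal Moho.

Balancing pressure at the compensation depth: the weight of the topography is balanced by the buoyancy of the root, ρ_c h = (ρ_m − ρ_c) r.
r = h · ρ_c / (ρ_m − ρ_c) = 4.983 km × 2740 / (3370 − 2740) = 21.7 km.

21.7 km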